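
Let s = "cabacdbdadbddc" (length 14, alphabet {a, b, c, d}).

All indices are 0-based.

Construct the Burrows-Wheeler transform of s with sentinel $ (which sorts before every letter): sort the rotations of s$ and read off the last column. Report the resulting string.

rank  rotation         last
    0  $cabacdbdadbddc  c
    1  abacdbdadbddc$c  c
    2  acdbdadbddc$cab  b
    3  adbddc$cabacdbd  d
    4  bacdbdadbddc$ca  a
    5  bdadbddc$cabacd  d
    6  bddc$cabacdbdad  d
    7  c$cabacdbdadbdd  d
    8  cabacdbdadbddc$  $
    9  cdbdadbddc$caba  a
   10  dadbddc$cabacdb  b
   11  dbdadbddc$cabac  c
   12  dbddc$cabacdbda  a
   13  dc$cabacdbdadbd  d
   14  ddc$cabacdbdadb  b

ccbdaddd$abcadb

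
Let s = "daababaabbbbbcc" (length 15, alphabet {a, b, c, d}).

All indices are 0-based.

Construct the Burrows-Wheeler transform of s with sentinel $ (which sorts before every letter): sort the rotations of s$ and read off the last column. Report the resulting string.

rank  rotation          last
    0  $daababaabbbbbcc  c
    1  aababaabbbbbcc$d  d
    2  aabbbbbcc$daabab  b
    3  abaabbbbbcc$daab  b
    4  ababaabbbbbcc$da  a
    5  abbbbbcc$daababa  a
    6  baabbbbbcc$daaba  a
    7  babaabbbbbcc$daa  a
    8  bbbbbcc$daababaa  a
    9  bbbbcc$daababaab  b
   10  bbbcc$daababaabb  b
   11  bbcc$daababaabbb  b
   12  bcc$daababaabbbb  b
   13  c$daababaabbbbbc  c
   14  cc$daababaabbbbb  b
   15  daababaabbbbbcc$  $

cdbbaaaaabbbbcb$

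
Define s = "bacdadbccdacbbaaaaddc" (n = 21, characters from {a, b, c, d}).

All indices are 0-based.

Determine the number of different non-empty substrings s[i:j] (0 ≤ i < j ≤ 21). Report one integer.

sorted suffixes:
  #0 SA[0]=14  'aaaaddc'
  #1 SA[1]=15  'aaaddc'
  #2 SA[2]=16  'aaddc'
  #3 SA[3]=10  'acbbaaaaddc'
  #4 SA[4]=1  'acdadbccdacbbaaaaddc'
  #5 SA[5]=4  'adbccdacbbaaaaddc'
  #6 SA[6]=17  'addc'
  #7 SA[7]=13  'baaaaddc'
  #8 SA[8]=0  'bacdadbccdacbbaaaaddc'
  #9 SA[9]=12  'bbaaaaddc'
  #10 SA[10]=6  'bccdacbbaaaaddc'
  #11 SA[11]=20  'c'
  #12 SA[12]=11  'cbbaaaaddc'
  #13 SA[13]=7  'ccdacbbaaaaddc'
  #14 SA[14]=8  'cdacbbaaaaddc'
  #15 SA[15]=2  'cdadbccdacbbaaaaddc'
  #16 SA[16]=9  'dacbbaaaaddc'
  #17 SA[17]=3  'dadbccdacbbaaaaddc'
  #18 SA[18]=5  'dbccdacbbaaaaddc'
  #19 SA[19]=19  'dc'
  #20 SA[20]=18  'ddc'

SA = [14, 15, 16, 10, 1, 4, 17, 13, 0, 12, 6, 20, 11, 7, 8, 2, 9, 3, 5, 19, 18]
rank  pair      lcp
   1  s[14:],s[15:]  3  'aaa'
   2  s[15:],s[16:]  2  'aa'
   3  s[16:],s[10:]  1  'a'
   4  s[10:],s[1:]  2  'ac'
   5  s[1:],s[4:]  1  'a'
   6  s[4:],s[17:]  2  'ad'
   7  s[17:],s[13:]  0  ''
   8  s[13:],s[0:]  2  'ba'
   9  s[0:],s[12:]  1  'b'
  10  s[12:],s[6:]  1  'b'
  11  s[6:],s[20:]  0  ''
  12  s[20:],s[11:]  1  'c'
  13  s[11:],s[7:]  1  'c'
  14  s[7:],s[8:]  1  'c'
  15  s[8:],s[2:]  3  'cda'
  16  s[2:],s[9:]  0  ''
  17  s[9:],s[3:]  2  'da'
  18  s[3:],s[5:]  1  'd'
  19  s[5:],s[19:]  1  'd'
  20  s[19:],s[18:]  1  'd'

n(n+1)/2 = 21·22/2 = 231
Σ LCP = 0 + 3 + 2 + 1 + 2 + 1 + 2 + 0 + 2 + 1 + 1 + 0 + 1 + 1 + 1 + 3 + 0 + 2 + 1 + 1 + 1 = 26
distinct = 231 − 26 = 205

205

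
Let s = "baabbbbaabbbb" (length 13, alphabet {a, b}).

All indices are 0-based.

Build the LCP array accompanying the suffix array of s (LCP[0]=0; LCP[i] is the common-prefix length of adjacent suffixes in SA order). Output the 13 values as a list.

rank | idx | suffix
   0 |   7 | aabbbb
   1 |   1 | aabbbbaabbbb
   2 |   8 | abbbb
   3 |   2 | abbbbaabbbb
   4 |  12 | b
   5 |   6 | baabbbb
   6 |   0 | baabbbbaabbbb
   7 |  11 | bb
   8 |   5 | bbaabbbb
   9 |  10 | bbb
  10 |   4 | bbbaabbbb
  11 |   9 | bbbb
  12 |   3 | bbbbaabbbb

SA = [7, 1, 8, 2, 12, 6, 0, 11, 5, 10, 4, 9, 3]
rank  pair      lcp
   1  s[7:],s[1:]  6  'aabbbb'
   2  s[1:],s[8:]  1  'a'
   3  s[8:],s[2:]  5  'abbbb'
   4  s[2:],s[12:]  0  ''
   5  s[12:],s[6:]  1  'b'
   6  s[6:],s[0:]  7  'baabbbb'
   7  s[0:],s[11:]  1  'b'
   8  s[11:],s[5:]  2  'bb'
   9  s[5:],s[10:]  2  'bb'
  10  s[10:],s[4:]  3  'bbb'
  11  s[4:],s[9:]  3  'bbb'
  12  s[9:],s[3:]  4  'bbbb'

[0, 6, 1, 5, 0, 1, 7, 1, 2, 2, 3, 3, 4]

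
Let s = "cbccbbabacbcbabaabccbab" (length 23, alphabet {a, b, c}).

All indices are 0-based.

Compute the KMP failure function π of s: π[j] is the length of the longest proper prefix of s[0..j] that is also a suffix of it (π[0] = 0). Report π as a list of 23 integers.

π[0] = 0
j=1 s[j]='b': π[1]=0 (border '')
j=2 s[j]='c': π[2]=1 (border 'c')
j=3 s[j]='c': k: 1→0; π[3]=1 (border 'c')
j=4 s[j]='b': π[4]=2 (border 'cb')
j=5 s[j]='b': k: 2→0; π[5]=0 (border '')
j=6 s[j]='a': π[6]=0 (border '')
j=7 s[j]='b': π[7]=0 (border '')
j=8 s[j]='a': π[8]=0 (border '')
j=9 s[j]='c': π[9]=1 (border 'c')
j=10 s[j]='b': π[10]=2 (border 'cb')
j=11 s[j]='c': π[11]=3 (border 'cbc')
j=12 s[j]='b': k: 3→1; π[12]=2 (border 'cb')
j=13 s[j]='a': k: 2→0; π[13]=0 (border '')
j=14 s[j]='b': π[14]=0 (border '')
j=15 s[j]='a': π[15]=0 (border '')
j=16 s[j]='a': π[16]=0 (border '')
j=17 s[j]='b': π[17]=0 (border '')
j=18 s[j]='c': π[18]=1 (border 'c')
j=19 s[j]='c': k: 1→0; π[19]=1 (border 'c')
j=20 s[j]='b': π[20]=2 (border 'cb')
j=21 s[j]='a': k: 2→0; π[21]=0 (border '')
j=22 s[j]='b': π[22]=0 (border '')

[0, 0, 1, 1, 2, 0, 0, 0, 0, 1, 2, 3, 2, 0, 0, 0, 0, 0, 1, 1, 2, 0, 0]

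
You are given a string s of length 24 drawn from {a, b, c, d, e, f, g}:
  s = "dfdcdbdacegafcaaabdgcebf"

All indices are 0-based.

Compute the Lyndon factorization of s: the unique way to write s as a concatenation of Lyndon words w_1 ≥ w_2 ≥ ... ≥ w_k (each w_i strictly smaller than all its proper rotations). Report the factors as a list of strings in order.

emit factor 1: 'df' (i=0, period=2)
emit factor 2: 'd' (i=2, period=1)
emit factor 3: 'cd' (i=3, period=2)
emit factor 4: 'bd' (i=5, period=2)
emit factor 5: 'acegafc' (i=7, period=7)
emit factor 6: 'aaabdgcebf' (i=14, period=10)

["df", "d", "cd", "bd", "acegafc", "aaabdgcebf"]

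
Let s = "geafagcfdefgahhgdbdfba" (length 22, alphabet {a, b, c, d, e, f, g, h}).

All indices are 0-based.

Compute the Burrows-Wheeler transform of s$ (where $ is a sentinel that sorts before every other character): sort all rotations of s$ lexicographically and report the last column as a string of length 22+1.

abefgfdggfbgdadcefah$ha

rank  rotation                 last
    0  $geafagcfdefgahhgdbdfba  a
    1  a$geafagcfdefgahhgdbdfb  b
    2  afagcfdefgahhgdbdfba$ge  e
    3  agcfdefgahhgdbdfba$geaf  f
    4  ahhgdbdfba$geafagcfdefg  g
    5  ba$geafagcfdefgahhgdbdf  f
    6  bdfba$geafagcfdefgahhgd  d
    7  cfdefgahhgdbdfba$geafag  g
    8  dbdfba$geafagcfdefgahhg  g
    9  defgahhgdbdfba$geafagcf  f
   10  dfba$geafagcfdefgahhgdb  b
   11  eafagcfdefgahhgdbdfba$g  g
   12  efgahhgdbdfba$geafagcfd  d
   13  fagcfdefgahhgdbdfba$gea  a
   14  fba$geafagcfdefgahhgdbd  d
   15  fdefgahhgdbdfba$geafagc  c
   16  fgahhgdbdfba$geafagcfde  e
   17  gahhgdbdfba$geafagcfdef  f
   18  gcfdefgahhgdbdfba$geafa  a
   19  gdbdfba$geafagcfdefgahh  h
   20  geafagcfdefgahhgdbdfba$  $
   21  hgdbdfba$geafagcfdefgah  h
   22  hhgdbdfba$geafagcfdefga  a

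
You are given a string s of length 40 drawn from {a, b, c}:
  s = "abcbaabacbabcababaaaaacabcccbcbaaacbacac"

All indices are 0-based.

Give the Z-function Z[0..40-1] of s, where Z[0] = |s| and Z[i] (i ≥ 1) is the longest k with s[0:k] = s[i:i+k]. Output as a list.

Z[0]=40
i=1: outside box; Z[1]=0
i=2: outside box; Z[2]=0
i=3: outside box; Z[3]=0
i=4: outside box; Z[4]=1 scan→box=[4,5)
i=5: outside box; Z[5]=2 scan→box=[5,7)
i=6: min(r-i=1, Z[1]=0)=0; Z[6]=0
i=7: outside box; Z[7]=1 scan→box=[7,8)
i=8: outside box; Z[8]=0
i=9: outside box; Z[9]=0
i=10: outside box; Z[10]=3 scan→box=[10,13)
i=11: min(r-i=2, Z[1]=0)=0; Z[11]=0
i=12: min(r-i=1, Z[2]=0)=0; Z[12]=0
i=13: outside box; Z[13]=2 scan→box=[13,15)
i=14: min(r-i=1, Z[1]=0)=0; Z[14]=0
i=15: outside box; Z[15]=2 scan→box=[15,17)
i=16: min(r-i=1, Z[1]=0)=0; Z[16]=0
i=17: outside box; Z[17]=1 scan→box=[17,18)
i=18: outside box; Z[18]=1 scan→box=[18,19)
i=19: outside box; Z[19]=1 scan→box=[19,20)
i=20: outside box; Z[20]=1 scan→box=[20,21)
i=21: outside box; Z[21]=1 scan→box=[21,22)
i=22: outside box; Z[22]=0
i=23: outside box; Z[23]=3 scan→box=[23,26)
i=24: min(r-i=2, Z[1]=0)=0; Z[24]=0
i=25: min(r-i=1, Z[2]=0)=0; Z[25]=0
i=26: outside box; Z[26]=0
i=27: outside box; Z[27]=0
i=28: outside box; Z[28]=0
i=29: outside box; Z[29]=0
i=30: outside box; Z[30]=0
i=31: outside box; Z[31]=1 scan→box=[31,32)
i=32: outside box; Z[32]=1 scan→box=[32,33)
i=33: outside box; Z[33]=1 scan→box=[33,34)
i=34: outside box; Z[34]=0
i=35: outside box; Z[35]=0
i=36: outside box; Z[36]=1 scan→box=[36,37)
i=37: outside box; Z[37]=0
i=38: outside box; Z[38]=1 scan→box=[38,39)
i=39: outside box; Z[39]=0

[40, 0, 0, 0, 1, 2, 0, 1, 0, 0, 3, 0, 0, 2, 0, 2, 0, 1, 1, 1, 1, 1, 0, 3, 0, 0, 0, 0, 0, 0, 0, 1, 1, 1, 0, 0, 1, 0, 1, 0]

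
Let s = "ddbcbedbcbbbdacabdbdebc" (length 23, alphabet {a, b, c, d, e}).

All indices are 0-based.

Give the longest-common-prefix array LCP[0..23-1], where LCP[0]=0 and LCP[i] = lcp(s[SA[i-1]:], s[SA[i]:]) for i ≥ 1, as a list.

[0, 1, 0, 2, 1, 2, 3, 1, 2, 2, 1, 0, 1, 1, 2, 0, 1, 4, 2, 1, 1, 0, 1]

sorted suffixes:
  #0 SA[0]=15  'abdbdebc'
  #1 SA[1]=13  'acabdbdebc'
  #2 SA[2]=9  'bbbdacabdbdebc'
  #3 SA[3]=10  'bbdacabdbdebc'
  #4 SA[4]=21  'bc'
  #5 SA[5]=7  'bcbbbdacabdbdebc'
  #6 SA[6]=2  'bcbedbcbbbdacabdbdebc'
  #7 SA[7]=11  'bdacabdbdebc'
  #8 SA[8]=16  'bdbdebc'
  #9 SA[9]=18  'bdebc'
  #10 SA[10]=4  'bedbcbbbdacabdbdebc'
  #11 SA[11]=22  'c'
  #12 SA[12]=14  'cabdbdebc'
  #13 SA[13]=8  'cbbbdacabdbdebc'
  #14 SA[14]=3  'cbedbcbbbdacabdbdebc'
  #15 SA[15]=12  'dacabdbdebc'
  #16 SA[16]=6  'dbcbbbdacabdbdebc'
  #17 SA[17]=1  'dbcbedbcbbbdacabdbdebc'
  #18 SA[18]=17  'dbdebc'
  #19 SA[19]=0  'ddbcbedbcbbbdacabdbdebc'
  #20 SA[20]=19  'debc'
  #21 SA[21]=20  'ebc'
  #22 SA[22]=5  'edbcbbbdacabdbdebc'

SA = [15, 13, 9, 10, 21, 7, 2, 11, 16, 18, 4, 22, 14, 8, 3, 12, 6, 1, 17, 0, 19, 20, 5]
rank  pair      lcp
   1  s[15:],s[13:]  1  'a'
   2  s[13:],s[9:]  0  ''
   3  s[9:],s[10:]  2  'bb'
   4  s[10:],s[21:]  1  'b'
   5  s[21:],s[7:]  2  'bc'
   6  s[7:],s[2:]  3  'bcb'
   7  s[2:],s[11:]  1  'b'
   8  s[11:],s[16:]  2  'bd'
   9  s[16:],s[18:]  2  'bd'
  10  s[18:],s[4:]  1  'b'
  11  s[4:],s[22:]  0  ''
  12  s[22:],s[14:]  1  'c'
  13  s[14:],s[8:]  1  'c'
  14  s[8:],s[3:]  2  'cb'
  15  s[3:],s[12:]  0  ''
  16  s[12:],s[6:]  1  'd'
  17  s[6:],s[1:]  4  'dbcb'
  18  s[1:],s[17:]  2  'db'
  19  s[17:],s[0:]  1  'd'
  20  s[0:],s[19:]  1  'd'
  21  s[19:],s[20:]  0  ''
  22  s[20:],s[5:]  1  'e'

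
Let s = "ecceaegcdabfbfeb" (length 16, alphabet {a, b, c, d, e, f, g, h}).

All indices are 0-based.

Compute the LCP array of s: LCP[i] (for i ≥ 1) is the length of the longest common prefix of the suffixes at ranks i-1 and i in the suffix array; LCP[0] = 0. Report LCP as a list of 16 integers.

[0, 1, 0, 1, 2, 0, 1, 1, 0, 0, 1, 1, 1, 0, 1, 0]

rank→(start, suffix):
  0 → (9, 'abfbfeb')
  1 → (4, 'aegcdabfbfeb')
  2 → (15, 'b')
  3 → (10, 'bfbfeb')
  4 → (12, 'bfeb')
  5 → (1, 'cceaegcdabfbfeb')
  6 → (7, 'cdabfbfeb')
  7 → (2, 'ceaegcdabfbfeb')
  8 → (8, 'dabfbfeb')
  9 → (3, 'eaegcdabfbfeb')
  10 → (14, 'eb')
  11 → (0, 'ecceaegcdabfbfeb')
  12 → (5, 'egcdabfbfeb')
  13 → (11, 'fbfeb')
  14 → (13, 'feb')
  15 → (6, 'gcdabfbfeb')

SA = [9, 4, 15, 10, 12, 1, 7, 2, 8, 3, 14, 0, 5, 11, 13, 6]
rank  pair      lcp
   1  s[9:],s[4:]  1  'a'
   2  s[4:],s[15:]  0  ''
   3  s[15:],s[10:]  1  'b'
   4  s[10:],s[12:]  2  'bf'
   5  s[12:],s[1:]  0  ''
   6  s[1:],s[7:]  1  'c'
   7  s[7:],s[2:]  1  'c'
   8  s[2:],s[8:]  0  ''
   9  s[8:],s[3:]  0  ''
  10  s[3:],s[14:]  1  'e'
  11  s[14:],s[0:]  1  'e'
  12  s[0:],s[5:]  1  'e'
  13  s[5:],s[11:]  0  ''
  14  s[11:],s[13:]  1  'f'
  15  s[13:],s[6:]  0  ''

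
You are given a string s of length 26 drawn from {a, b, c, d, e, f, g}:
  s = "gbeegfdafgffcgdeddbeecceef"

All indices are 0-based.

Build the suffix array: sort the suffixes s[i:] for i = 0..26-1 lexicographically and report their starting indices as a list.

rank | idx | suffix
   0 |   7 | afgffcgdeddbeecceef
   1 |  18 | beecceef
   2 |   1 | beegfdafgffcgdeddbeecceef
   3 |  21 | cceef
   4 |  22 | ceef
   5 |  12 | cgdeddbeecceef
   6 |   6 | dafgffcgdeddbeecceef
   7 |  17 | dbeecceef
   8 |  16 | ddbeecceef
   9 |  14 | deddbeecceef
  10 |  20 | ecceef
  11 |  15 | eddbeecceef
  12 |  19 | eecceef
  13 |  23 | eef
  14 |   2 | eegfdafgffcgdeddbeecceef
  15 |  24 | ef
  16 |   3 | egfdafgffcgdeddbeecceef
  17 |  25 | f
  18 |  11 | fcgdeddbeecceef
  19 |   5 | fdafgffcgdeddbeecceef
  20 |  10 | ffcgdeddbeecceef
  21 |   8 | fgffcgdeddbeecceef
  22 |   0 | gbeegfdafgffcgdeddbeecceef
  23 |  13 | gdeddbeecceef
  24 |   4 | gfdafgffcgdeddbeecceef
  25 |   9 | gffcgdeddbeecceef

[7, 18, 1, 21, 22, 12, 6, 17, 16, 14, 20, 15, 19, 23, 2, 24, 3, 25, 11, 5, 10, 8, 0, 13, 4, 9]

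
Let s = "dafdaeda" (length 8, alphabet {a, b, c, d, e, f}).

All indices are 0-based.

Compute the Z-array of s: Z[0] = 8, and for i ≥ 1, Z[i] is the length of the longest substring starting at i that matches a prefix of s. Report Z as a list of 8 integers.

Z[0]=8
i=1: outside box; Z[1]=0
i=2: outside box; Z[2]=0
i=3: outside box; Z[3]=2 scan→box=[3,5)
i=4: min(r-i=1, Z[1]=0)=0; Z[4]=0
i=5: outside box; Z[5]=0
i=6: outside box; Z[6]=2 scan→box=[6,8)
i=7: min(r-i=1, Z[1]=0)=0; Z[7]=0

[8, 0, 0, 2, 0, 0, 2, 0]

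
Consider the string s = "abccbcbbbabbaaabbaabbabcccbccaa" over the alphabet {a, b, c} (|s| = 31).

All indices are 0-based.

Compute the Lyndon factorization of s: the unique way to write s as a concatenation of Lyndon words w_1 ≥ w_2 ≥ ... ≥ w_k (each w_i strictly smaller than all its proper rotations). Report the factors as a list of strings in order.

emit factor 1: 'abccbcbbb' (i=0, period=9)
emit factor 2: 'abb' (i=9, period=3)
emit factor 3: 'aaabbaabbabcccbcc' (i=12, period=17)
emit factor 4: 'a' (i=29, period=1)
emit factor 5: 'a' (i=30, period=1)

["abccbcbbb", "abb", "aaabbaabbabcccbcc", "a", "a"]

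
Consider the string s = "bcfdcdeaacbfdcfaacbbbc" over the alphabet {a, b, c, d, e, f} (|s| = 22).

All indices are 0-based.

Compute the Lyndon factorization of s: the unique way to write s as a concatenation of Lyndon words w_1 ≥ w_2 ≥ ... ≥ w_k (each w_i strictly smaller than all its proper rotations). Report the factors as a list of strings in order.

emit factor 1: 'bcfdcde' (i=0, period=7)
emit factor 2: 'aacbfdcf' (i=7, period=8)
emit factor 3: 'aacbbbc' (i=15, period=7)

["bcfdcde", "aacbfdcf", "aacbbbc"]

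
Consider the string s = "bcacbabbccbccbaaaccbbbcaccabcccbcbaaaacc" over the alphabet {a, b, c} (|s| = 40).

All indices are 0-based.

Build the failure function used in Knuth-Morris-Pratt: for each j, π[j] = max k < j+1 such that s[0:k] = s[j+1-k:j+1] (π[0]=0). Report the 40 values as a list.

[0, 0, 0, 0, 1, 0, 1, 1, 2, 0, 1, 2, 0, 1, 0, 0, 0, 0, 0, 1, 1, 1, 2, 3, 4, 0, 0, 1, 2, 0, 0, 1, 2, 1, 0, 0, 0, 0, 0, 0]

π[0] = 0
j=1 s[j]='c': π[1]=0 (border '')
j=2 s[j]='a': π[2]=0 (border '')
j=3 s[j]='c': π[3]=0 (border '')
j=4 s[j]='b': π[4]=1 (border 'b')
j=5 s[j]='a': k: 1→0; π[5]=0 (border '')
j=6 s[j]='b': π[6]=1 (border 'b')
j=7 s[j]='b': k: 1→0; π[7]=1 (border 'b')
j=8 s[j]='c': π[8]=2 (border 'bc')
j=9 s[j]='c': k: 2→0; π[9]=0 (border '')
j=10 s[j]='b': π[10]=1 (border 'b')
j=11 s[j]='c': π[11]=2 (border 'bc')
j=12 s[j]='c': k: 2→0; π[12]=0 (border '')
j=13 s[j]='b': π[13]=1 (border 'b')
j=14 s[j]='a': k: 1→0; π[14]=0 (border '')
j=15 s[j]='a': π[15]=0 (border '')
j=16 s[j]='a': π[16]=0 (border '')
j=17 s[j]='c': π[17]=0 (border '')
j=18 s[j]='c': π[18]=0 (border '')
j=19 s[j]='b': π[19]=1 (border 'b')
j=20 s[j]='b': k: 1→0; π[20]=1 (border 'b')
j=21 s[j]='b': k: 1→0; π[21]=1 (border 'b')
j=22 s[j]='c': π[22]=2 (border 'bc')
j=23 s[j]='a': π[23]=3 (border 'bca')
j=24 s[j]='c': π[24]=4 (border 'bcac')
j=25 s[j]='c': k: 4→0; π[25]=0 (border '')
j=26 s[j]='a': π[26]=0 (border '')
j=27 s[j]='b': π[27]=1 (border 'b')
j=28 s[j]='c': π[28]=2 (border 'bc')
j=29 s[j]='c': k: 2→0; π[29]=0 (border '')
j=30 s[j]='c': π[30]=0 (border '')
j=31 s[j]='b': π[31]=1 (border 'b')
j=32 s[j]='c': π[32]=2 (border 'bc')
j=33 s[j]='b': k: 2→0; π[33]=1 (border 'b')
j=34 s[j]='a': k: 1→0; π[34]=0 (border '')
j=35 s[j]='a': π[35]=0 (border '')
j=36 s[j]='a': π[36]=0 (border '')
j=37 s[j]='a': π[37]=0 (border '')
j=38 s[j]='c': π[38]=0 (border '')
j=39 s[j]='c': π[39]=0 (border '')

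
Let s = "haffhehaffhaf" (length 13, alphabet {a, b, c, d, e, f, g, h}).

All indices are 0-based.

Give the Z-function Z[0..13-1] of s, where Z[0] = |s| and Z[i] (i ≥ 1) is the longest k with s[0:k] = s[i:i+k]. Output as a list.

Z[0]=13
i=1: outside box; Z[1]=0
i=2: outside box; Z[2]=0
i=3: outside box; Z[3]=0
i=4: outside box; Z[4]=1 grow→box=[4,5)
i=5: outside box; Z[5]=0
i=6: outside box; Z[6]=5 grow→box=[6,11)
i=7: min(r-i=4, Z[1]=0)=0; Z[7]=0
i=8: min(r-i=3, Z[2]=0)=0; Z[8]=0
i=9: min(r-i=2, Z[3]=0)=0; Z[9]=0
i=10: min(r-i=1, Z[4]=1)=1; Z[10]=3 grow→box=[10,13)
i=11: min(r-i=2, Z[1]=0)=0; Z[11]=0
i=12: min(r-i=1, Z[2]=0)=0; Z[12]=0

[13, 0, 0, 0, 1, 0, 5, 0, 0, 0, 3, 0, 0]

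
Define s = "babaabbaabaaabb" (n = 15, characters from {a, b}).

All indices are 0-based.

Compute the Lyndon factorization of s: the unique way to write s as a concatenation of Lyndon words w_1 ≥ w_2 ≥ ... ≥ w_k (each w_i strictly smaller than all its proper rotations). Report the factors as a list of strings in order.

["b", "ab", "aabb", "aab", "aaabb"]

emit factor 1: 'b' (i=0, period=1)
emit factor 2: 'ab' (i=1, period=2)
emit factor 3: 'aabb' (i=3, period=4)
emit factor 4: 'aab' (i=7, period=3)
emit factor 5: 'aaabb' (i=10, period=5)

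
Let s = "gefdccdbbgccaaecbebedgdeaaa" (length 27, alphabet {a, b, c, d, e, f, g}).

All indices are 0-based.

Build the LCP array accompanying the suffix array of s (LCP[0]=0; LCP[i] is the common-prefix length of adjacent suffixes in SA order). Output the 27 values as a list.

rank | idx | suffix
   0 |  26 | a
   1 |  25 | aa
   2 |  24 | aaa
   3 |  12 | aaecbebedgdeaaa
   4 |  13 | aecbebedgdeaaa
   5 |   7 | bbgccaaecbebedgdeaaa
   6 |  16 | bebedgdeaaa
   7 |  18 | bedgdeaaa
   8 |   8 | bgccaaecbebedgdeaaa
   9 |  11 | caaecbebedgdeaaa
  10 |  15 | cbebedgdeaaa
  11 |  10 | ccaaecbebedgdeaaa
  12 |   4 | ccdbbgccaaecbebedgdeaaa
  13 |   5 | cdbbgccaaecbebedgdeaaa
  14 |   6 | dbbgccaaecbebedgdeaaa
  15 |   3 | dccdbbgccaaecbebedgdeaaa
  16 |  22 | deaaa
  17 |  20 | dgdeaaa
  18 |  23 | eaaa
  19 |  17 | ebedgdeaaa
  20 |  14 | ecbebedgdeaaa
  21 |  19 | edgdeaaa
  22 |   1 | efdccdbbgccaaecbebedgdeaaa
  23 |   2 | fdccdbbgccaaecbebedgdeaaa
  24 |   9 | gccaaecbebedgdeaaa
  25 |  21 | gdeaaa
  26 |   0 | gefdccdbbgccaaecbebedgdeaaa

SA = [26, 25, 24, 12, 13, 7, 16, 18, 8, 11, 15, 10, 4, 5, 6, 3, 22, 20, 23, 17, 14, 19, 1, 2, 9, 21, 0]
[i] adj suffixes → lcp
  [1] 26/25 → 1 ('a')
  [2] 25/24 → 2 ('aa')
  [3] 24/12 → 2 ('aa')
  [4] 12/13 → 1 ('a')
  [5] 13/7 → 0 ('')
  [6] 7/16 → 1 ('b')
  [7] 16/18 → 2 ('be')
  [8] 18/8 → 1 ('b')
  [9] 8/11 → 0 ('')
  [10] 11/15 → 1 ('c')
  [11] 15/10 → 1 ('c')
  [12] 10/4 → 2 ('cc')
  [13] 4/5 → 1 ('c')
  [14] 5/6 → 0 ('')
  [15] 6/3 → 1 ('d')
  [16] 3/22 → 1 ('d')
  [17] 22/20 → 1 ('d')
  [18] 20/23 → 0 ('')
  [19] 23/17 → 1 ('e')
  [20] 17/14 → 1 ('e')
  [21] 14/19 → 1 ('e')
  [22] 19/1 → 1 ('e')
  [23] 1/2 → 0 ('')
  [24] 2/9 → 0 ('')
  [25] 9/21 → 1 ('g')
  [26] 21/0 → 1 ('g')

[0, 1, 2, 2, 1, 0, 1, 2, 1, 0, 1, 1, 2, 1, 0, 1, 1, 1, 0, 1, 1, 1, 1, 0, 0, 1, 1]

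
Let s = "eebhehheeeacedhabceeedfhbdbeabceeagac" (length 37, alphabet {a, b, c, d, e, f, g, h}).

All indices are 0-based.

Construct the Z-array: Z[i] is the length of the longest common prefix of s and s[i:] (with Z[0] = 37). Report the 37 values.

[37, 1, 0, 0, 1, 0, 0, 2, 2, 1, 0, 0, 1, 0, 0, 0, 0, 0, 2, 2, 1, 0, 0, 0, 0, 0, 0, 1, 0, 0, 0, 2, 1, 0, 0, 0, 0]

Z[0]=37
i=1: outside box; Z[1]=1 scan→box=[1,2)
i=2: outside box; Z[2]=0
i=3: outside box; Z[3]=0
i=4: outside box; Z[4]=1 scan→box=[4,5)
i=5: outside box; Z[5]=0
i=6: outside box; Z[6]=0
i=7: outside box; Z[7]=2 scan→box=[7,9)
i=8: min(r-i=1, Z[1]=1)=1; Z[8]=2 scan→box=[8,10)
i=9: min(r-i=1, Z[1]=1)=1; Z[9]=1
i=10: outside box; Z[10]=0
i=11: outside box; Z[11]=0
i=12: outside box; Z[12]=1 scan→box=[12,13)
i=13: outside box; Z[13]=0
i=14: outside box; Z[14]=0
i=15: outside box; Z[15]=0
i=16: outside box; Z[16]=0
i=17: outside box; Z[17]=0
i=18: outside box; Z[18]=2 scan→box=[18,20)
i=19: min(r-i=1, Z[1]=1)=1; Z[19]=2 scan→box=[19,21)
i=20: min(r-i=1, Z[1]=1)=1; Z[20]=1
i=21: outside box; Z[21]=0
i=22: outside box; Z[22]=0
i=23: outside box; Z[23]=0
i=24: outside box; Z[24]=0
i=25: outside box; Z[25]=0
i=26: outside box; Z[26]=0
i=27: outside box; Z[27]=1 scan→box=[27,28)
i=28: outside box; Z[28]=0
i=29: outside box; Z[29]=0
i=30: outside box; Z[30]=0
i=31: outside box; Z[31]=2 scan→box=[31,33)
i=32: min(r-i=1, Z[1]=1)=1; Z[32]=1
i=33: outside box; Z[33]=0
i=34: outside box; Z[34]=0
i=35: outside box; Z[35]=0
i=36: outside box; Z[36]=0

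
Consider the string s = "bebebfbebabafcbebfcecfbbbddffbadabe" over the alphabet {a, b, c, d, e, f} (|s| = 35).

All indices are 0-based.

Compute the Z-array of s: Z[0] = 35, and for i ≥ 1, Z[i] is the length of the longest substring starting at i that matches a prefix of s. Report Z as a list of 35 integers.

Z[0]=35
i=1: fresh scan; Z[1]=0
i=2: fresh scan; Z[2]=3 extend→box=[2,5)
i=3: min(r-i=2, Z[1]=0)=0; Z[3]=0
i=4: min(r-i=1, Z[2]=3)=1; Z[4]=1
i=5: fresh scan; Z[5]=0
i=6: fresh scan; Z[6]=3 extend→box=[6,9)
i=7: min(r-i=2, Z[1]=0)=0; Z[7]=0
i=8: min(r-i=1, Z[2]=3)=1; Z[8]=1
i=9: fresh scan; Z[9]=0
i=10: fresh scan; Z[10]=1 extend→box=[10,11)
i=11: fresh scan; Z[11]=0
i=12: fresh scan; Z[12]=0
i=13: fresh scan; Z[13]=0
i=14: fresh scan; Z[14]=3 extend→box=[14,17)
i=15: min(r-i=2, Z[1]=0)=0; Z[15]=0
i=16: min(r-i=1, Z[2]=3)=1; Z[16]=1
i=17: fresh scan; Z[17]=0
i=18: fresh scan; Z[18]=0
i=19: fresh scan; Z[19]=0
i=20: fresh scan; Z[20]=0
i=21: fresh scan; Z[21]=0
i=22: fresh scan; Z[22]=1 extend→box=[22,23)
i=23: fresh scan; Z[23]=1 extend→box=[23,24)
i=24: fresh scan; Z[24]=1 extend→box=[24,25)
i=25: fresh scan; Z[25]=0
i=26: fresh scan; Z[26]=0
i=27: fresh scan; Z[27]=0
i=28: fresh scan; Z[28]=0
i=29: fresh scan; Z[29]=1 extend→box=[29,30)
i=30: fresh scan; Z[30]=0
i=31: fresh scan; Z[31]=0
i=32: fresh scan; Z[32]=0
i=33: fresh scan; Z[33]=2 extend→box=[33,35)
i=34: min(r-i=1, Z[1]=0)=0; Z[34]=0

[35, 0, 3, 0, 1, 0, 3, 0, 1, 0, 1, 0, 0, 0, 3, 0, 1, 0, 0, 0, 0, 0, 1, 1, 1, 0, 0, 0, 0, 1, 0, 0, 0, 2, 0]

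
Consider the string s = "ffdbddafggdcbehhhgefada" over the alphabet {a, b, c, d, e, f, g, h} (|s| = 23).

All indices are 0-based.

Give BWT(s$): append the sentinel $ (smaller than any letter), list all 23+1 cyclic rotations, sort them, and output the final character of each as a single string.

rank  rotation                  last
    0  $ffdbddafggdcbehhhgefada  a
    1  a$ffdbddafggdcbehhhgefad  d
    2  ada$ffdbddafggdcbehhhgef  f
    3  afggdcbehhhgefada$ffdbdd  d
    4  bddafggdcbehhhgefada$ffd  d
    5  behhhgefada$ffdbddafggdc  c
    6  cbehhhgefada$ffdbddafggd  d
    7  da$ffdbddafggdcbehhhgefa  a
    8  dafggdcbehhhgefada$ffdbd  d
    9  dbddafggdcbehhhgefada$ff  f
   10  dcbehhhgefada$ffdbddafgg  g
   11  ddafggdcbehhhgefada$ffdb  b
   12  efada$ffdbddafggdcbehhhg  g
   13  ehhhgefada$ffdbddafggdcb  b
   14  fada$ffdbddafggdcbehhhge  e
   15  fdbddafggdcbehhhgefada$f  f
   16  ffdbddafggdcbehhhgefada$  $
   17  fggdcbehhhgefada$ffdbdda  a
   18  gdcbehhhgefada$ffdbddafg  g
   19  gefada$ffdbddafggdcbehhh  h
   20  ggdcbehhhgefada$ffdbddaf  f
   21  hgefada$ffdbddafggdcbehh  h
   22  hhgefada$ffdbddafggdcbeh  h
   23  hhhgefada$ffdbddafggdcbe  e

adfddcdadfgbgbef$aghfhhe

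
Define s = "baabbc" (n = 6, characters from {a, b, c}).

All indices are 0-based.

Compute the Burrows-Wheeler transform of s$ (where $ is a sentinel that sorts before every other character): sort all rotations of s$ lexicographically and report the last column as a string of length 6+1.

cba$abb

rank  rotation last
    0  $baabbc  c
    1  aabbc$b  b
    2  abbc$ba  a
    3  baabbc$  $
    4  bbc$baa  a
    5  bc$baab  b
    6  c$baabb  b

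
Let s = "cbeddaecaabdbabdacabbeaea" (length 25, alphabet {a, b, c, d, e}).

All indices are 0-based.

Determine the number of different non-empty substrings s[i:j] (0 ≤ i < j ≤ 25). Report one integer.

rank→(start, suffix):
  0 → (24, 'a')
  1 → (8, 'aabdbabdacabbeaea')
  2 → (18, 'abbeaea')
  3 → (13, 'abdacabbeaea')
  4 → (9, 'abdbabdacabbeaea')
  5 → (16, 'acabbeaea')
  6 → (22, 'aea')
  7 → (5, 'aecaabdbabdacabbeaea')
  8 → (12, 'babdacabbeaea')
  9 → (19, 'bbeaea')
  10 → (14, 'bdacabbeaea')
  11 → (10, 'bdbabdacabbeaea')
  12 → (20, 'beaea')
  13 → (1, 'beddaecaabdbabdacabbeaea')
  14 → (7, 'caabdbabdacabbeaea')
  15 → (17, 'cabbeaea')
  16 → (0, 'cbeddaecaabdbabdacabbeaea')
  17 → (15, 'dacabbeaea')
  18 → (4, 'daecaabdbabdacabbeaea')
  19 → (11, 'dbabdacabbeaea')
  20 → (3, 'ddaecaabdbabdacabbeaea')
  21 → (23, 'ea')
  22 → (21, 'eaea')
  23 → (6, 'ecaabdbabdacabbeaea')
  24 → (2, 'eddaecaabdbabdacabbeaea')

SA = [24, 8, 18, 13, 9, 16, 22, 5, 12, 19, 14, 10, 20, 1, 7, 17, 0, 15, 4, 11, 3, 23, 21, 6, 2]
rank  pair      lcp
   1  s[24:],s[8:]  1  'a'
   2  s[8:],s[18:]  1  'a'
   3  s[18:],s[13:]  2  'ab'
   4  s[13:],s[9:]  3  'abd'
   5  s[9:],s[16:]  1  'a'
   6  s[16:],s[22:]  1  'a'
   7  s[22:],s[5:]  2  'ae'
   8  s[5:],s[12:]  0  ''
   9  s[12:],s[19:]  1  'b'
  10  s[19:],s[14:]  1  'b'
  11  s[14:],s[10:]  2  'bd'
  12  s[10:],s[20:]  1  'b'
  13  s[20:],s[1:]  2  'be'
  14  s[1:],s[7:]  0  ''
  15  s[7:],s[17:]  2  'ca'
  16  s[17:],s[0:]  1  'c'
  17  s[0:],s[15:]  0  ''
  18  s[15:],s[4:]  2  'da'
  19  s[4:],s[11:]  1  'd'
  20  s[11:],s[3:]  1  'd'
  21  s[3:],s[23:]  0  ''
  22  s[23:],s[21:]  2  'ea'
  23  s[21:],s[6:]  1  'e'
  24  s[6:],s[2:]  1  'e'

n(n+1)/2 = 25·26/2 = 325
Σ LCP = 0 + 1 + 1 + 2 + 3 + 1 + 1 + 2 + 0 + 1 + 1 + 2 + 1 + 2 + 0 + 2 + 1 + 0 + 2 + 1 + 1 + 0 + 2 + 1 + 1 = 29
distinct = 325 − 29 = 296

296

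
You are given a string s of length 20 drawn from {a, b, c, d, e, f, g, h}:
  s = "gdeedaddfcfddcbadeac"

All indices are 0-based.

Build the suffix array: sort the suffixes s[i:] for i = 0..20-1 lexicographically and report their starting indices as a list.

[18, 5, 15, 14, 19, 13, 9, 4, 12, 11, 6, 16, 1, 7, 17, 3, 2, 8, 10, 0]

rank→(start, suffix):
  0 → (18, 'ac')
  1 → (5, 'addfcfddcbadeac')
  2 → (15, 'adeac')
  3 → (14, 'badeac')
  4 → (19, 'c')
  5 → (13, 'cbadeac')
  6 → (9, 'cfddcbadeac')
  7 → (4, 'daddfcfddcbadeac')
  8 → (12, 'dcbadeac')
  9 → (11, 'ddcbadeac')
  10 → (6, 'ddfcfddcbadeac')
  11 → (16, 'deac')
  12 → (1, 'deedaddfcfddcbadeac')
  13 → (7, 'dfcfddcbadeac')
  14 → (17, 'eac')
  15 → (3, 'edaddfcfddcbadeac')
  16 → (2, 'eedaddfcfddcbadeac')
  17 → (8, 'fcfddcbadeac')
  18 → (10, 'fddcbadeac')
  19 → (0, 'gdeedaddfcfddcbadeac')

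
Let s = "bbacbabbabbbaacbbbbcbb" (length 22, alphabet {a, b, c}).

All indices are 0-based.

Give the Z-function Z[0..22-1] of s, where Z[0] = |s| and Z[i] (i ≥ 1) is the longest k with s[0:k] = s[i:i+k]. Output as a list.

Z[0]=22
i=1: outside box; Z[1]=1 extend→box=[1,2)
i=2: outside box; Z[2]=0
i=3: outside box; Z[3]=0
i=4: outside box; Z[4]=1 extend→box=[4,5)
i=5: outside box; Z[5]=0
i=6: outside box; Z[6]=3 extend→box=[6,9)
i=7: min(r-i=2, Z[1]=1)=1; Z[7]=1
i=8: min(r-i=1, Z[2]=0)=0; Z[8]=0
i=9: outside box; Z[9]=2 extend→box=[9,11)
i=10: min(r-i=1, Z[1]=1)=1; Z[10]=3 extend→box=[10,13)
i=11: min(r-i=2, Z[1]=1)=1; Z[11]=1
i=12: min(r-i=1, Z[2]=0)=0; Z[12]=0
i=13: outside box; Z[13]=0
i=14: outside box; Z[14]=0
i=15: outside box; Z[15]=2 extend→box=[15,17)
i=16: min(r-i=1, Z[1]=1)=1; Z[16]=2 extend→box=[16,18)
i=17: min(r-i=1, Z[1]=1)=1; Z[17]=2 extend→box=[17,19)
i=18: min(r-i=1, Z[1]=1)=1; Z[18]=1
i=19: outside box; Z[19]=0
i=20: outside box; Z[20]=2 extend→box=[20,22)
i=21: min(r-i=1, Z[1]=1)=1; Z[21]=1

[22, 1, 0, 0, 1, 0, 3, 1, 0, 2, 3, 1, 0, 0, 0, 2, 2, 2, 1, 0, 2, 1]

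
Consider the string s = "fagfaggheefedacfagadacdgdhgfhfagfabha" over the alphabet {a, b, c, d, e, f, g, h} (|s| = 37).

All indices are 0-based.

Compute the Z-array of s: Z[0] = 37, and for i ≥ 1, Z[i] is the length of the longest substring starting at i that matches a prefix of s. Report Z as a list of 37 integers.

Z[0]=37
i=1: fresh scan; Z[1]=0
i=2: fresh scan; Z[2]=0
i=3: fresh scan; Z[3]=3 extend→box=[3,6)
i=4: min(r-i=2, Z[1]=0)=0; Z[4]=0
i=5: min(r-i=1, Z[2]=0)=0; Z[5]=0
i=6: fresh scan; Z[6]=0
i=7: fresh scan; Z[7]=0
i=8: fresh scan; Z[8]=0
i=9: fresh scan; Z[9]=0
i=10: fresh scan; Z[10]=1 extend→box=[10,11)
i=11: fresh scan; Z[11]=0
i=12: fresh scan; Z[12]=0
i=13: fresh scan; Z[13]=0
i=14: fresh scan; Z[14]=0
i=15: fresh scan; Z[15]=3 extend→box=[15,18)
i=16: min(r-i=2, Z[1]=0)=0; Z[16]=0
i=17: min(r-i=1, Z[2]=0)=0; Z[17]=0
i=18: fresh scan; Z[18]=0
i=19: fresh scan; Z[19]=0
i=20: fresh scan; Z[20]=0
i=21: fresh scan; Z[21]=0
i=22: fresh scan; Z[22]=0
i=23: fresh scan; Z[23]=0
i=24: fresh scan; Z[24]=0
i=25: fresh scan; Z[25]=0
i=26: fresh scan; Z[26]=0
i=27: fresh scan; Z[27]=1 extend→box=[27,28)
i=28: fresh scan; Z[28]=0
i=29: fresh scan; Z[29]=5 extend→box=[29,34)
i=30: min(r-i=4, Z[1]=0)=0; Z[30]=0
i=31: min(r-i=3, Z[2]=0)=0; Z[31]=0
i=32: min(r-i=2, Z[3]=3)=2; Z[32]=2
i=33: min(r-i=1, Z[4]=0)=0; Z[33]=0
i=34: fresh scan; Z[34]=0
i=35: fresh scan; Z[35]=0
i=36: fresh scan; Z[36]=0

[37, 0, 0, 3, 0, 0, 0, 0, 0, 0, 1, 0, 0, 0, 0, 3, 0, 0, 0, 0, 0, 0, 0, 0, 0, 0, 0, 1, 0, 5, 0, 0, 2, 0, 0, 0, 0]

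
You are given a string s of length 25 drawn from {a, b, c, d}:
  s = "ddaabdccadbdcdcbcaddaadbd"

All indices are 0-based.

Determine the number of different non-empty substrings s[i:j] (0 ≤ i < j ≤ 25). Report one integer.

rank | idx | suffix
   0 |   2 | aabdccadbdcdcbcaddaadbd
   1 |  20 | aadbd
   2 |   3 | abdccadbdcdcbcaddaadbd
   3 |  21 | adbd
   4 |   8 | adbdcdcbcaddaadbd
   5 |  17 | addaadbd
   6 |  15 | bcaddaadbd
   7 |  23 | bd
   8 |   4 | bdccadbdcdcbcaddaadbd
   9 |  10 | bdcdcbcaddaadbd
  10 |   7 | cadbdcdcbcaddaadbd
  11 |  16 | caddaadbd
  12 |  14 | cbcaddaadbd
  13 |   6 | ccadbdcdcbcaddaadbd
  14 |  12 | cdcbcaddaadbd
  15 |  24 | d
  16 |   1 | daabdccadbdcdcbcaddaadbd
  17 |  19 | daadbd
  18 |  22 | dbd
  19 |   9 | dbdcdcbcaddaadbd
  20 |  13 | dcbcaddaadbd
  21 |   5 | dccadbdcdcbcaddaadbd
  22 |  11 | dcdcbcaddaadbd
  23 |   0 | ddaabdccadbdcdcbcaddaadbd
  24 |  18 | ddaadbd

SA = [2, 20, 3, 21, 8, 17, 15, 23, 4, 10, 7, 16, 14, 6, 12, 24, 1, 19, 22, 9, 13, 5, 11, 0, 18]
[i] adj suffixes → lcp
  [1] 2/20 → 2 ('aa')
  [2] 20/3 → 1 ('a')
  [3] 3/21 → 1 ('a')
  [4] 21/8 → 4 ('adbd')
  [5] 8/17 → 2 ('ad')
  [6] 17/15 → 0 ('')
  [7] 15/23 → 1 ('b')
  [8] 23/4 → 2 ('bd')
  [9] 4/10 → 3 ('bdc')
  [10] 10/7 → 0 ('')
  [11] 7/16 → 3 ('cad')
  [12] 16/14 → 1 ('c')
  [13] 14/6 → 1 ('c')
  [14] 6/12 → 1 ('c')
  [15] 12/24 → 0 ('')
  [16] 24/1 → 1 ('d')
  [17] 1/19 → 3 ('daa')
  [18] 19/22 → 1 ('d')
  [19] 22/9 → 3 ('dbd')
  [20] 9/13 → 1 ('d')
  [21] 13/5 → 2 ('dc')
  [22] 5/11 → 2 ('dc')
  [23] 11/0 → 1 ('d')
  [24] 0/18 → 4 ('ddaa')

n(n+1)/2 = 25·26/2 = 325
Σ LCP = 0 + 2 + 1 + 1 + 4 + 2 + 0 + 1 + 2 + 3 + 0 + 3 + 1 + 1 + 1 + 0 + 1 + 3 + 1 + 3 + 1 + 2 + 2 + 1 + 4 = 40
distinct = 325 − 40 = 285

285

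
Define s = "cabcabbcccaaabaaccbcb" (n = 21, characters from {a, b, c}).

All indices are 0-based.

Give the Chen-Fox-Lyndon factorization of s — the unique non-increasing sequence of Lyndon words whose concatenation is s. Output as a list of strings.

emit factor 1: 'c' (i=0, period=1)
emit factor 2: 'abc' (i=1, period=3)
emit factor 3: 'abbccc' (i=4, period=6)
emit factor 4: 'aaabaaccbcb' (i=10, period=11)

["c", "abc", "abbccc", "aaabaaccbcb"]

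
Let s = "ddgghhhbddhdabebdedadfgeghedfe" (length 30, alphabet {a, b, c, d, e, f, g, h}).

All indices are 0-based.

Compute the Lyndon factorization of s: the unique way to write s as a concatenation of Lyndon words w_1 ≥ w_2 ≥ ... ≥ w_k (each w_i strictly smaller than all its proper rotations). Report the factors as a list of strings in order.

["ddgghhh", "bddhd", "abebdedadfgeghedfe"]

emit factor 1: 'ddgghhh' (i=0, period=7)
emit factor 2: 'bddhd' (i=7, period=5)
emit factor 3: 'abebdedadfgeghedfe' (i=12, period=18)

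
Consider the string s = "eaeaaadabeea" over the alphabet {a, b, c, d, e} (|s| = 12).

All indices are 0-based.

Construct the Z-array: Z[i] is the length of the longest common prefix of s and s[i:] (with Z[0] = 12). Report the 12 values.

Z[0]=12
i=1: outside box; Z[1]=0
i=2: outside box; Z[2]=2 scan→box=[2,4)
i=3: min(r-i=1, Z[1]=0)=0; Z[3]=0
i=4: outside box; Z[4]=0
i=5: outside box; Z[5]=0
i=6: outside box; Z[6]=0
i=7: outside box; Z[7]=0
i=8: outside box; Z[8]=0
i=9: outside box; Z[9]=1 scan→box=[9,10)
i=10: outside box; Z[10]=2 scan→box=[10,12)
i=11: min(r-i=1, Z[1]=0)=0; Z[11]=0

[12, 0, 2, 0, 0, 0, 0, 0, 0, 1, 2, 0]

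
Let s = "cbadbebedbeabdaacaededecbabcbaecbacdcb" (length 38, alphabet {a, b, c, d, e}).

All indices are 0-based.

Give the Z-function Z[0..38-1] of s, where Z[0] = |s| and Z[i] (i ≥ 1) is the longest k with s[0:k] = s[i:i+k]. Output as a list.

[38, 0, 0, 0, 0, 0, 0, 0, 0, 0, 0, 0, 0, 0, 0, 0, 1, 0, 0, 0, 0, 0, 0, 3, 0, 0, 0, 3, 0, 0, 0, 3, 0, 0, 1, 0, 2, 0]

Z[0]=38
i=1: outside box; Z[1]=0
i=2: outside box; Z[2]=0
i=3: outside box; Z[3]=0
i=4: outside box; Z[4]=0
i=5: outside box; Z[5]=0
i=6: outside box; Z[6]=0
i=7: outside box; Z[7]=0
i=8: outside box; Z[8]=0
i=9: outside box; Z[9]=0
i=10: outside box; Z[10]=0
i=11: outside box; Z[11]=0
i=12: outside box; Z[12]=0
i=13: outside box; Z[13]=0
i=14: outside box; Z[14]=0
i=15: outside box; Z[15]=0
i=16: outside box; Z[16]=1 grow→box=[16,17)
i=17: outside box; Z[17]=0
i=18: outside box; Z[18]=0
i=19: outside box; Z[19]=0
i=20: outside box; Z[20]=0
i=21: outside box; Z[21]=0
i=22: outside box; Z[22]=0
i=23: outside box; Z[23]=3 grow→box=[23,26)
i=24: min(r-i=2, Z[1]=0)=0; Z[24]=0
i=25: min(r-i=1, Z[2]=0)=0; Z[25]=0
i=26: outside box; Z[26]=0
i=27: outside box; Z[27]=3 grow→box=[27,30)
i=28: min(r-i=2, Z[1]=0)=0; Z[28]=0
i=29: min(r-i=1, Z[2]=0)=0; Z[29]=0
i=30: outside box; Z[30]=0
i=31: outside box; Z[31]=3 grow→box=[31,34)
i=32: min(r-i=2, Z[1]=0)=0; Z[32]=0
i=33: min(r-i=1, Z[2]=0)=0; Z[33]=0
i=34: outside box; Z[34]=1 grow→box=[34,35)
i=35: outside box; Z[35]=0
i=36: outside box; Z[36]=2 grow→box=[36,38)
i=37: min(r-i=1, Z[1]=0)=0; Z[37]=0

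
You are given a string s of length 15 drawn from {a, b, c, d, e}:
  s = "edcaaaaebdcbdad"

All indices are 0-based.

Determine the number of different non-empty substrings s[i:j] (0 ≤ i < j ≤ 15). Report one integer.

105

rank | idx | suffix
   0 |   3 | aaaaebdcbdad
   1 |   4 | aaaebdcbdad
   2 |   5 | aaebdcbdad
   3 |  13 | ad
   4 |   6 | aebdcbdad
   5 |  11 | bdad
   6 |   8 | bdcbdad
   7 |   2 | caaaaebdcbdad
   8 |  10 | cbdad
   9 |  14 | d
  10 |  12 | dad
  11 |   1 | dcaaaaebdcbdad
  12 |   9 | dcbdad
  13 |   7 | ebdcbdad
  14 |   0 | edcaaaaebdcbdad

SA = [3, 4, 5, 13, 6, 11, 8, 2, 10, 14, 12, 1, 9, 7, 0]
[i] adj suffixes → lcp
  [1] 3/4 → 3 ('aaa')
  [2] 4/5 → 2 ('aa')
  [3] 5/13 → 1 ('a')
  [4] 13/6 → 1 ('a')
  [5] 6/11 → 0 ('')
  [6] 11/8 → 2 ('bd')
  [7] 8/2 → 0 ('')
  [8] 2/10 → 1 ('c')
  [9] 10/14 → 0 ('')
  [10] 14/12 → 1 ('d')
  [11] 12/1 → 1 ('d')
  [12] 1/9 → 2 ('dc')
  [13] 9/7 → 0 ('')
  [14] 7/0 → 1 ('e')

n(n+1)/2 = 15·16/2 = 120
Σ LCP = 0 + 3 + 2 + 1 + 1 + 0 + 2 + 0 + 1 + 0 + 1 + 1 + 2 + 0 + 1 = 15
distinct = 120 − 15 = 105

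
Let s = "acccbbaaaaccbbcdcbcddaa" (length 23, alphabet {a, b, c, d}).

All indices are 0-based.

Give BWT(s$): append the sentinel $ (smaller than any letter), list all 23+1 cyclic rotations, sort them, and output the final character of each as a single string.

aadbaaa$bccbcccdcaabbdcc

rank  rotation                  last
    0  $acccbbaaaaccbbcdcbcddaa  a
    1  a$acccbbaaaaccbbcdcbcdda  a
    2  aa$acccbbaaaaccbbcdcbcdd  d
    3  aaaaccbbcdcbcddaa$acccbb  b
    4  aaaccbbcdcbcddaa$acccbba  a
    5  aaccbbcdcbcddaa$acccbbaa  a
    6  accbbcdcbcddaa$acccbbaaa  a
    7  acccbbaaaaccbbcdcbcddaa$  $
    8  baaaaccbbcdcbcddaa$acccb  b
    9  bbaaaaccbbcdcbcddaa$accc  c
   10  bbcdcbcddaa$acccbbaaaacc  c
   11  bcdcbcddaa$acccbbaaaaccb  b
   12  bcddaa$acccbbaaaaccbbcdc  c
   13  cbbaaaaccbbcdcbcddaa$acc  c
   14  cbbcdcbcddaa$acccbbaaaac  c
   15  cbcddaa$acccbbaaaaccbbcd  d
   16  ccbbaaaaccbbcdcbcddaa$ac  c
   17  ccbbcdcbcddaa$acccbbaaaa  a
   18  cccbbaaaaccbbcdcbcddaa$a  a
   19  cdcbcddaa$acccbbaaaaccbb  b
   20  cddaa$acccbbaaaaccbbcdcb  b
   21  daa$acccbbaaaaccbbcdcbcd  d
   22  dcbcddaa$acccbbaaaaccbbc  c
   23  ddaa$acccbbaaaaccbbcdcbc  c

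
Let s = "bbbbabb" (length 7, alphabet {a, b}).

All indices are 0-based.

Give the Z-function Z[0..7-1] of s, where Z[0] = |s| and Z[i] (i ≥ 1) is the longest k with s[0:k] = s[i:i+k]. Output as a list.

Z[0]=7
i=1: fresh scan; Z[1]=3 grow→box=[1,4)
i=2: min(r-i=2, Z[1]=3)=2; Z[2]=2
i=3: min(r-i=1, Z[2]=2)=1; Z[3]=1
i=4: fresh scan; Z[4]=0
i=5: fresh scan; Z[5]=2 grow→box=[5,7)
i=6: min(r-i=1, Z[1]=3)=1; Z[6]=1

[7, 3, 2, 1, 0, 2, 1]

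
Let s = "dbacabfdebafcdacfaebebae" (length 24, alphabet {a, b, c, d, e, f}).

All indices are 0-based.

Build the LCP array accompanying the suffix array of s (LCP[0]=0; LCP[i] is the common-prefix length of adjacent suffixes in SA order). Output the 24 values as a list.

rank | idx | suffix
   0 |   4 | abfdebafcdacfaebebae
   1 |   2 | acabfdebafcdacfaebebae
   2 |  14 | acfaebebae
   3 |  22 | ae
   4 |  17 | aebebae
   5 |  10 | afcdacfaebebae
   6 |   1 | bacabfdebafcdacfaebebae
   7 |  21 | bae
   8 |   9 | bafcdacfaebebae
   9 |  19 | bebae
  10 |   5 | bfdebafcdacfaebebae
  11 |   3 | cabfdebafcdacfaebebae
  12 |  12 | cdacfaebebae
  13 |  15 | cfaebebae
  14 |  13 | dacfaebebae
  15 |   0 | dbacabfdebafcdacfaebebae
  16 |   7 | debafcdacfaebebae
  17 |  23 | e
  18 |  20 | ebae
  19 |   8 | ebafcdacfaebebae
  20 |  18 | ebebae
  21 |  16 | faebebae
  22 |  11 | fcdacfaebebae
  23 |   6 | fdebafcdacfaebebae

SA = [4, 2, 14, 22, 17, 10, 1, 21, 9, 19, 5, 3, 12, 15, 13, 0, 7, 23, 20, 8, 18, 16, 11, 6]
i: (SA[i-1],SA[i]) lcp shared
  1: (4,2) 1 'a'
  2: (2,14) 2 'ac'
  3: (14,22) 1 'a'
  4: (22,17) 2 'ae'
  5: (17,10) 1 'a'
  6: (10,1) 0 ''
  7: (1,21) 2 'ba'
  8: (21,9) 2 'ba'
  9: (9,19) 1 'b'
  10: (19,5) 1 'b'
  11: (5,3) 0 ''
  12: (3,12) 1 'c'
  13: (12,15) 1 'c'
  14: (15,13) 0 ''
  15: (13,0) 1 'd'
  16: (0,7) 1 'd'
  17: (7,23) 0 ''
  18: (23,20) 1 'e'
  19: (20,8) 3 'eba'
  20: (8,18) 2 'eb'
  21: (18,16) 0 ''
  22: (16,11) 1 'f'
  23: (11,6) 1 'f'

[0, 1, 2, 1, 2, 1, 0, 2, 2, 1, 1, 0, 1, 1, 0, 1, 1, 0, 1, 3, 2, 0, 1, 1]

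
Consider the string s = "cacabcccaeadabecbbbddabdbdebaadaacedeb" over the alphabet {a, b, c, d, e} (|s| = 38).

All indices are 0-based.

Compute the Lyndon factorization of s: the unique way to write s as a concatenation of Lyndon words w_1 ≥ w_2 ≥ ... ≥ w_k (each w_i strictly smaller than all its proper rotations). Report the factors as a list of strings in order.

["c", "ac", "abcccaeadabecbbbddabdbdeb", "aad", "aacedeb"]

emit factor 1: 'c' (i=0, period=1)
emit factor 2: 'ac' (i=1, period=2)
emit factor 3: 'abcccaeadabecbbbddabdbdeb' (i=3, period=25)
emit factor 4: 'aad' (i=28, period=3)
emit factor 5: 'aacedeb' (i=31, period=7)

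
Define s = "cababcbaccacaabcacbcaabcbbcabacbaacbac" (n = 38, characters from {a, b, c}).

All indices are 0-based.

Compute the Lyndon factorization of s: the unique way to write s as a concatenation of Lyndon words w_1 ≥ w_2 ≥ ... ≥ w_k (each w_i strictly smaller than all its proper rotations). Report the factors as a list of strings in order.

["c", "ababcbaccac", "aabcacbcaabcbbcabacbaacbac"]

emit factor 1: 'c' (i=0, period=1)
emit factor 2: 'ababcbaccac' (i=1, period=11)
emit factor 3: 'aabcacbcaabcbbcabacbaacbac' (i=12, period=26)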